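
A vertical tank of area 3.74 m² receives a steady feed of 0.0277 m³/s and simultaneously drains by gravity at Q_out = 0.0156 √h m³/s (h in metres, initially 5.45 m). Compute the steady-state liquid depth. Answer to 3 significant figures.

Level balance: A dh/dt = 0.0277 − 0.0156 √h. Setting dh/dt = 0:
Q_in = 0.0156 √h_ss ⇒ √h_ss = 0.0277/0.0156 = 1.7756.
h_ss = 1.7756² = 3.1529 m. (Since h₀ = 5.45 m > h_ss, the level will fall toward this value.)

3.15 m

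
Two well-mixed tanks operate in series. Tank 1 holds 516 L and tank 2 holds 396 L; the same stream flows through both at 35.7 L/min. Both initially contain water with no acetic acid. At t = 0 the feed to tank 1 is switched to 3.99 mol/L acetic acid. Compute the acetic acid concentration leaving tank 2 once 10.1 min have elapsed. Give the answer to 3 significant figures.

0.757 mol/L

Each tank obeys Vᵢ dCᵢ/dt = Q(Cᵢ₋₁ − Cᵢ), so τᵢ = Vᵢ/Q.
τ₁ = 516/35.7 = 14.454 min; τ₂ = 396/35.7 = 11.092 min.
Tank 1: C₁ = C_in(1 − e^(−t/τ₁)). Tank 2 (τ₁ ≠ τ₂): C₂ = C_in[1 − (τ₁ e^(−t/τ₁) − τ₂ e^(−t/τ₂))/(τ₁ − τ₂)].
At t = 10.1: e^(−t/τ₁) = 0.49719, e^(−t/τ₂) = 0.40231.
C₂ = 3.99·[1 − (14.454·0.49719 − 11.092·0.40231)/(3.3613)] = 3.99·0.18970 = 0.75690 mol/L.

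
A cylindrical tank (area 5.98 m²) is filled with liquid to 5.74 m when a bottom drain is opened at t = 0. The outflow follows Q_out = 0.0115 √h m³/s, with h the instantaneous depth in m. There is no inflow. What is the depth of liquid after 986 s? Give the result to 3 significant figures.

With no inflow, A dh/dt = −0.0115 √h.
This is separable: 2 d(√h)/dt = −0.0115/A, so √h = √h₀ − (0.0115/(2A)) t.
√h = √5.74 − 0.0115·986/(2·5.98) = 2.3958 − 0.94808 = 1.4478.
h = 1.4478² = 2.0960 m.

2.10 m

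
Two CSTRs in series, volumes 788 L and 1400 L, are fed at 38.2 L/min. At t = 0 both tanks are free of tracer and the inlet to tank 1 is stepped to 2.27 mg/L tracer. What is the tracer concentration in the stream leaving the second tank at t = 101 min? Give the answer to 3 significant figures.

Time constants: τᵢ = Vᵢ/Q for each well-mixed tank.
τ₁ = 788/38.2 = 20.628 min; τ₂ = 1400/38.2 = 36.649 min.
Tank 1: C₁ = C_in(1 − e^(−t/τ₁)). Tank 2 (τ₁ ≠ τ₂): C₂ = C_in[1 − (τ₁ e^(−t/τ₁) − τ₂ e^(−t/τ₂))/(τ₁ − τ₂)].
At t = 101: e^(−t/τ₁) = 0.0074750, e^(−t/τ₂) = 0.063555.
C₂ = 2.27·[1 − (20.628·0.0074750 − 36.649·0.063555)/(-16.021)] = 2.27·0.86424 = 1.9618 mg/L.

1.96 mg/L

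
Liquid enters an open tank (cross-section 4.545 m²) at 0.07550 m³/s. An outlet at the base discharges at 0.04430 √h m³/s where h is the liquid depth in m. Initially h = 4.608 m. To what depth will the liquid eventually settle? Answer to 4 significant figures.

Mass balance (ρ constant): A dh/dt = Q_in − 0.04430 √h. At steady state dh/dt = 0:
Q_in = 0.04430 √h_ss ⇒ √h_ss = 0.07550/0.04430 = 1.70429.
h_ss = 1.70429² = 2.90460 m. (Since h₀ = 4.608 m > h_ss, the level will fall toward this value.)

2.905 m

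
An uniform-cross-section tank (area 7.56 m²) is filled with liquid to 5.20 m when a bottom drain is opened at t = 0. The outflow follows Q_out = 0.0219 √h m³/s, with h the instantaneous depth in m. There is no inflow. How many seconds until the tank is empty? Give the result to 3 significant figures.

1570 s

A dh/dt = −Q_out = −0.0219 √h.
This is separable: 2 d(√h)/dt = −0.0219/A, so √h = √h₀ − (0.0219/(2A)) t.
Tank is empty when √h = 0: t_empty = 2A√h₀/0.0219.
t_empty = 2·7.56·√5.20/0.0219 = 15.120·2.2804/0.0219 = 1574.4 s.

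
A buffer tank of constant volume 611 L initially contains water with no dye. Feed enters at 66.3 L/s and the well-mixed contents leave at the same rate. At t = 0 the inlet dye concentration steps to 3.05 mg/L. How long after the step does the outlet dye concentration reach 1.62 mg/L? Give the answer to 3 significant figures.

6.98 s

Species balance: V dC/dt = Q(C_in − C) ⇒ τ = V/Q = 9.2157 s.
C(t) = C_in + (C₀ − C_in) e^(−t/τ). Set C = 1.62 and solve for t:
e^(−t/τ) = (C − C_in)/(C₀ − C_in) = (1.62 − 3.05)/(0 − 3.05) = 0.46885
t = −τ ln(…) = 9.2157 × 0.75747 = 6.9806 s.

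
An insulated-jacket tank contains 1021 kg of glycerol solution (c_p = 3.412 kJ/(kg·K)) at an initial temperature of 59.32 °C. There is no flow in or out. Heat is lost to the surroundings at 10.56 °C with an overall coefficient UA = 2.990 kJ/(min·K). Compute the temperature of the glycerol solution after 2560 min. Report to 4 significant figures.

Lumped-capacitance energy balance: M c_p dT/dt = UA(T_amb − T).
dT/dt = (T_ss − T)/τ with T_ss = T_amb = 10.5600 °C, τ = M c_p/UA = 1021·3.412/2.990 = 1165.10 min.
T approaches T_ss exponentially: T(t) = T_ss + (T₀ − T_ss) e^(−t/τ).
T(2560) = 10.5600 + (48.7600)·0.111110 = 15.9777 °C.

15.98 °C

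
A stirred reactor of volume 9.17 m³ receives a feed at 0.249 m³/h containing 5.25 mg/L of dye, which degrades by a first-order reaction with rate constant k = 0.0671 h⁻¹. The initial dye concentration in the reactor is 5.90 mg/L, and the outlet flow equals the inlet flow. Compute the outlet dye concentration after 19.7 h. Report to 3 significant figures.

2.20 mg/L

V dC/dt = Q(C_in − C) − k V C.
This is linear with rate a = Q/V + k = 0.094254 h⁻¹.
C_ss = Q C_in/(Q + kV) = 1.5125 mg/L; C(t) = C_ss + (C₀ − C_ss) e^(−a t).
C(19.7) = 1.5125 + (4.3875)·e^(−0.094254·19.7) = 1.5125 + (4.3875)·0.15617 = 2.1977 mg/L.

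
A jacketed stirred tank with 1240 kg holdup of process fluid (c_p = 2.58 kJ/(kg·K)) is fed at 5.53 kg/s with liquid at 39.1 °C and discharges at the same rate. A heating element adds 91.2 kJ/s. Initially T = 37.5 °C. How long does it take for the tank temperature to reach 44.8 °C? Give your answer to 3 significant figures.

549 s

First-law balance (no shaft work): M c_p dT/dt = ṁ c_p (T_in − T) + 91.2.
τ = M/ṁ = 224.23 s; T_ss = T_in + Q̇/(ṁ c_p) = 45.492 °C.
T(t) = T_ss + (T₀ − T_ss) e^(−t/τ). Set T = 44.8:
e^(−t/τ) = (44.8 − 45.492)/(37.5 − 45.492) = 0.086609
t = −224.23 · ln(0.086609) = 548.55 s.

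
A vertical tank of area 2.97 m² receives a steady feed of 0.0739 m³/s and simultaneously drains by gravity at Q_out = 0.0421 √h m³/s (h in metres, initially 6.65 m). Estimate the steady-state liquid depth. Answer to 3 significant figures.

Volume balance on the tank: A dh/dt = Q_in − 0.0421 √h. At steady state dh/dt = 0:
Q_in = 0.0421 √h_ss ⇒ √h_ss = 0.0739/0.0421 = 1.7553.
h_ss = 1.7553² = 3.0812 m. (Since h₀ = 6.65 m > h_ss, the level will fall toward this value.)

3.08 m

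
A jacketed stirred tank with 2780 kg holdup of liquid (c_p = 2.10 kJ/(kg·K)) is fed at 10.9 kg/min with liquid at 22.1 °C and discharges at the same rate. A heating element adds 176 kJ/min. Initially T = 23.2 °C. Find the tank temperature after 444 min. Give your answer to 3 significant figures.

Heat balance on the well-mixed liquid: M c_p dT/dt = ṁ c_p (T_in − T) + 176.
τ = M/ṁ = 255.05 min; T_ss = T_in + Q̇/(ṁ c_p) = 22.1 + 176/(10.9·2.10) = 29.789 °C.
Integrating: T(t) = T_ss + (T₀ − T_ss) e^(−t/τ).
T(444) = 29.789 + (-6.5889)·e^(−444/255.05) = 29.789 + (-6.5889)·0.17537 = 28.633 °C.

28.6 °C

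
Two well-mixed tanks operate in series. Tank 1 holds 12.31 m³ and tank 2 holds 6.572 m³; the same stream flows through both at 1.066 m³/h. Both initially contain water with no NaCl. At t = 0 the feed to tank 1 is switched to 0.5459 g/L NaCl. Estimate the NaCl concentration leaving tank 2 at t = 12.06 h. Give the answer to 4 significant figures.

Species balance on tank i: dCᵢ/dt = (Cᵢ₋₁ − Cᵢ)/τᵢ with τᵢ = Vᵢ/Q.
τ₁ = 12.31/1.066 = 11.5478 h; τ₂ = 6.572/1.066 = 6.16510 h.
Solving the cascade with C₁(0)=C₂(0)=0 gives C₂(t) = C_in[1 − (τ₁ e^(−t/τ₁) − τ₂ e^(−t/τ₂))/(τ₁ − τ₂)].
At t = 12.06: e^(−t/τ₁) = 0.351920, e^(−t/τ₂) = 0.141399.
C₂ = 0.5459·[1 − (11.5478·0.351920 − 6.16510·0.141399)/(5.38274)] = 0.5459·0.406960 = 0.222159 g/L.

0.2222 g/L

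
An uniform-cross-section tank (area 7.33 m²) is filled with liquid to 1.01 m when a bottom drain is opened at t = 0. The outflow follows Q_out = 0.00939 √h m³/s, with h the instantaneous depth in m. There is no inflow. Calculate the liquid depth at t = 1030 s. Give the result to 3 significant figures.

0.119 m

With no inflow, A dh/dt = −0.00939 √h.
∫ h^(−1/2) dh = −(0.00939/A) ∫ dt, giving 2√h = 2√h₀ − (0.00939/A) t.
√h = √1.01 − 0.00939·1030/(2·7.33) = 1.0050 − 0.65973 = 0.34525.
h = 0.34525² = 0.11920 m.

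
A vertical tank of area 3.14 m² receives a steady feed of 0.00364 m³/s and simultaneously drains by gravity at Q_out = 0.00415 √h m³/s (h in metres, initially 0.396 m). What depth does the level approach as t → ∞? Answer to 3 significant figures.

0.769 m

Level balance: A dh/dt = 0.00364 − 0.00415 √h. Setting dh/dt = 0:
Q_in = 0.00415 √h_ss ⇒ √h_ss = 0.00364/0.00415 = 0.87711.
h_ss = 0.87711² = 0.76932 m. (Since h₀ = 0.396 m < h_ss, the level will rise toward this value.)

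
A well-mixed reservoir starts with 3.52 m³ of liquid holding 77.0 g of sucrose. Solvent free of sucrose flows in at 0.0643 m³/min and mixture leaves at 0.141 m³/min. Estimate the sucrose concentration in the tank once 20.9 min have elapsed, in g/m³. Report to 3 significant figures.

Total volume: dV/dt = Q_in − Q_out = -0.076700 m³/min, so V(t) = 3.52 − 0.076700 t and V(20.9) = 1.9170 m³.
No sucrose enters, so dm/dt = −Q_out · (m/V).
Separate: dm/m = −Q_out dt/V(t) ⇒ ln(m/m₀) = −(Q_out/(Q_in−Q_out)) ln(V/V₀).
m = m₀ (V₀/V)^(Q_out/(Q_in−Q_out)) = 77.0 × (3.52/1.9170)^(-1.8383) = 25.194 g.
C = m/V = 25.194/1.9170 = 13.143 g/m³.

13.1 g/m³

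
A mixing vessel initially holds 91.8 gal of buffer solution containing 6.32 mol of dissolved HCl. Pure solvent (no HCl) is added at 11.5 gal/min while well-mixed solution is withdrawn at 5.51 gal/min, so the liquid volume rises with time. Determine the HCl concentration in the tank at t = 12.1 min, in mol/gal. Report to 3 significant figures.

Let m(t) be the amount of HCl. Volume: V(t) = V₀ + (Q_in − Q_out) t = 91.8 + 5.9900 t; V(12.1) = 164.28 gal.
No HCl enters, so dm/dt = −Q_out · (m/V).
Separate: dm/m = −Q_out dt/V(t) ⇒ ln(m/m₀) = −(Q_out/(Q_in−Q_out)) ln(V/V₀).
m = m₀ (V₀/V)^(Q_out/(Q_in−Q_out)) = 6.32 × (91.8/164.28)^(0.91987) = 3.7002 mol.
C = m/V = 3.7002/164.28 = 0.022524 mol/gal.

0.0225 mol/gal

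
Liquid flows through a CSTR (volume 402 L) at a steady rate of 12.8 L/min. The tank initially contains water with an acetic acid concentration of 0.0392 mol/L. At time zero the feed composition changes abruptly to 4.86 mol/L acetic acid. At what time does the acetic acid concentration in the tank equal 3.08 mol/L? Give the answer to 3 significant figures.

Accumulation = in − out for the solute gives V dC/dt = Q(C_in − C), so τ = V/Q = 31.406 min.
C(t) = C_in + (C₀ − C_in) e^(−t/τ). Set C = 3.08 and solve for t:
e^(−t/τ) = (C − C_in)/(C₀ − C_in) = (3.08 − 4.86)/(0.0392 − 4.86) = 0.36923
t = −τ ln(…) = 31.406 × 0.99633 = 31.291 min.

31.3 min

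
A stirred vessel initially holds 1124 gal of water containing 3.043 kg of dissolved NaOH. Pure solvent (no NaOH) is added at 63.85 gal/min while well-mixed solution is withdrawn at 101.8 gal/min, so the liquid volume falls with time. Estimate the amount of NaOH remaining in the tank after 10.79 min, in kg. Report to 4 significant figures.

0.9026 kg

Total volume: dV/dt = Q_in − Q_out = -37.9500 gal/min, so V(t) = 1124 − 37.9500 t and V(10.79) = 714.520 gal.
Species balance (pure solvent in): dm/dt = −Q_out · m/V(t).
Separate: dm/m = −Q_out dt/V(t) ⇒ ln(m/m₀) = −(Q_out/(Q_in−Q_out)) ln(V/V₀).
m = m₀ (V₀/V)^(Q_out/(Q_in−Q_out)) = 3.043 × (1124/714.520)^(-2.68248) = 0.902648 kg.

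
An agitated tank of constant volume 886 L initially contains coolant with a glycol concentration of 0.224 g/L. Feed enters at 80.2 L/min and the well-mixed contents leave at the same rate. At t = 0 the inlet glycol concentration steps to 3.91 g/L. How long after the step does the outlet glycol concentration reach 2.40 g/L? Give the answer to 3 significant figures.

9.86 min

Species balance: V dC/dt = Q(C_in − C) ⇒ τ = V/Q = 11.047 min.
C(t) = C_in + (C₀ − C_in) e^(−t/τ). Set C = 2.40 and solve for t:
e^(−t/τ) = (C − C_in)/(C₀ − C_in) = (2.40 − 3.91)/(0.224 − 3.91) = 0.40966
t = −τ ln(…) = 11.047 × 0.89243 = 9.8590 min.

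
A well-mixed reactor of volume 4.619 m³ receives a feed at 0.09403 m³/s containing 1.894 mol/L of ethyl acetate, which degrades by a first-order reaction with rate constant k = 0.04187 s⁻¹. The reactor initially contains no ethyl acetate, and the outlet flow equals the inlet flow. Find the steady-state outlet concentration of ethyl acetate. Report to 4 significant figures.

Accumulation = in − out − consumed: V dC/dt = Q C_in − Q C − k V C.
At steady state: 0 = Q C_in − (Q + kV) C_ss, so C_ss = Q C_in/(Q + kV).
C_ss = 0.09403·1.894/(0.09403 + 0.04187·4.619) = 0.178093/0.287428 = 0.619609 mol/L.

0.6196 mol/L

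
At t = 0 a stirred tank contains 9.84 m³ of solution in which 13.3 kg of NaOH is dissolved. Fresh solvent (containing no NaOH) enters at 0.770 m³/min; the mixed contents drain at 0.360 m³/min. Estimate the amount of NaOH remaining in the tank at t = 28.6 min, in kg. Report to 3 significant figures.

6.68 kg

Total volume: dV/dt = Q_in − Q_out = 0.41000 m³/min, so V(t) = 9.84 + 0.41000 t and V(28.6) = 21.566 m³.
Solute balance: dm/dt = 0 − Q_out C = −Q_out m/V(t).
Separate: dm/m = −Q_out dt/V(t) ⇒ ln(m/m₀) = −(Q_out/(Q_in−Q_out)) ln(V/V₀).
m = m₀ (V₀/V)^(Q_out/(Q_in−Q_out)) = 13.3 × (9.84/21.566)^(0.87805) = 6.6778 kg.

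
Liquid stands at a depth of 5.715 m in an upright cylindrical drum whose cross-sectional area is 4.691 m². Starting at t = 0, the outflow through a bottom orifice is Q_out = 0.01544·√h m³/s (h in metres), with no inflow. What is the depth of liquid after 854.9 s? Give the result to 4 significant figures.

0.9677 m

With no inflow, A dh/dt = −0.01544 √h.
Separate and integrate: 2(√h − √h₀) = −(0.01544/A) t.
√h = √5.715 − 0.01544·854.9/(2·4.691) = 2.39061 − 1.40691 = 0.983694.
h = 0.983694² = 0.967654 m.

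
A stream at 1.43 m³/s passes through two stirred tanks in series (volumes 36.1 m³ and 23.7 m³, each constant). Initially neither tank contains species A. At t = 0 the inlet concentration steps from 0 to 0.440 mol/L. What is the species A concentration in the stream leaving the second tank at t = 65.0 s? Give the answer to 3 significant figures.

Time constants: τᵢ = Vᵢ/Q for each well-mixed tank.
τ₁ = 36.1/1.43 = 25.245 s; τ₂ = 23.7/1.43 = 16.573 s.
Tank 1: C₁ = C_in(1 − e^(−t/τ₁)). Tank 2 (τ₁ ≠ τ₂): C₂ = C_in[1 − (τ₁ e^(−t/τ₁) − τ₂ e^(−t/τ₂))/(τ₁ − τ₂)].
At t = 65.0: e^(−t/τ₁) = 0.076170, e^(−t/τ₂) = 0.019803.
C₂ = 0.440·[1 − (25.245·0.076170 − 16.573·0.019803)/(8.6713)] = 0.440·0.81610 = 0.35908 mol/L.

0.359 mol/L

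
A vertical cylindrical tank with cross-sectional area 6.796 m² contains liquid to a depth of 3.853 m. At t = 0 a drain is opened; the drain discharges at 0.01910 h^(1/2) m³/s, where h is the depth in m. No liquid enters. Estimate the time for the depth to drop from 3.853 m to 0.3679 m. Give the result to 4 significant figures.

A dh/dt = −Q_out = −0.01910 √h.
∫ h^(−1/2) dh = −(0.01910/A) ∫ dt, giving 2√h = 2√h₀ − (0.01910/A) t.
t = 2A(√h₀ − √h)/0.01910 = 2·6.796·(√3.853 − √0.3679)/0.01910
  = 13.5920 × (1.96291 − 0.606548) / 0.01910 = 965.216 s.

965.2 s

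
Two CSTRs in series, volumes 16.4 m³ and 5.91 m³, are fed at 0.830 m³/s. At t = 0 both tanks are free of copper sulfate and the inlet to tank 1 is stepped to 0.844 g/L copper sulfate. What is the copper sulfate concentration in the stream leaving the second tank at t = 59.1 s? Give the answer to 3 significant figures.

Each tank obeys Vᵢ dCᵢ/dt = Q(Cᵢ₋₁ − Cᵢ), so τᵢ = Vᵢ/Q.
τ₁ = 16.4/0.830 = 19.759 s; τ₂ = 5.91/0.830 = 7.1205 s.
Tank 1: C₁ = C_in(1 − e^(−t/τ₁)). Tank 2 (τ₁ ≠ τ₂): C₂ = C_in[1 − (τ₁ e^(−t/τ₁) − τ₂ e^(−t/τ₂))/(τ₁ − τ₂)].
At t = 59.1: e^(−t/τ₁) = 0.050235, e^(−t/τ₂) = 0.00024852.
C₂ = 0.844·[1 − (19.759·0.050235 − 7.1205·0.00024852)/(12.639)] = 0.844·0.92160 = 0.77783 g/L.

0.778 g/L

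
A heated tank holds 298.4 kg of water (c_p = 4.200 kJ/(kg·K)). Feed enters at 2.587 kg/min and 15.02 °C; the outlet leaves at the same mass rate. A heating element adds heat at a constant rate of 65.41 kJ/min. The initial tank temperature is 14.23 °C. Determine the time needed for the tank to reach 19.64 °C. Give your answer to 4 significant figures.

182.5 min

M c_p dT/dt = ṁ c_p (T_in − T) + Q̇.
τ = M/ṁ = 115.346 min; T_ss = T_in + Q̇/(ṁ c_p) = 21.0400 °C.
T(t) = T_ss + (T₀ − T_ss) e^(−t/τ). Set T = 19.64:
e^(−t/τ) = (19.64 − 21.0400)/(14.23 − 21.0400) = 0.205583
t = −115.346 · ln(0.205583) = 182.466 min.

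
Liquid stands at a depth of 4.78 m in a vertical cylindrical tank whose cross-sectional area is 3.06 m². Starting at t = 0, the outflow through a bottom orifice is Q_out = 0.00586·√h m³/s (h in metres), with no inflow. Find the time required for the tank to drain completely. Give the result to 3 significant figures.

Volume balance on the tank: A dh/dt = −0.00586 √h.
This is separable: 2 d(√h)/dt = −0.00586/A, so √h = √h₀ − (0.00586/(2A)) t.
Tank is empty when √h = 0: t_empty = 2A√h₀/0.00586.
t_empty = 2·3.06·√4.78/0.00586 = 6.1200·2.1863/0.00586 = 2283.3 s.

2280 s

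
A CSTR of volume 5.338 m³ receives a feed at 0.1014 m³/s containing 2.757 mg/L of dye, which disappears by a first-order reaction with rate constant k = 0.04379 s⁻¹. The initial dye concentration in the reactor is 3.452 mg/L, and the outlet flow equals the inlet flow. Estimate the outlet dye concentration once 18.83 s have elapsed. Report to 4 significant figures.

1.637 mg/L

Accumulation = in − out − consumed: V dC/dt = Q C_in − Q C − k V C.
dC/dt = (Q/V) C_in − (Q/V + k) C; effective rate a = Q/V + k = 0.0189959 + 0.04379 = 0.0627859 s⁻¹.
C_ss = Q C_in/(Q + kV) = 0.834131 mg/L; C(t) = C_ss + (C₀ − C_ss) e^(−a t).
C(18.83) = 0.834131 + (2.61787)·e^(−0.0627859·18.83) = 0.834131 + (2.61787)·0.306586 = 1.63673 mg/L.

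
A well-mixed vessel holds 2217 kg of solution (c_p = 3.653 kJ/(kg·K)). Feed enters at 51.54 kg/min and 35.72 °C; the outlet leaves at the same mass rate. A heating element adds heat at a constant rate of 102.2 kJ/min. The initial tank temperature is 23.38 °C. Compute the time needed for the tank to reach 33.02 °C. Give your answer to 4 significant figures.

59.34 min

First-law balance (no shaft work): M c_p dT/dt = ṁ c_p (T_in − T) + 102.2.
τ = M/ṁ = 43.0151 min; T_ss = T_in + Q̇/(ṁ c_p) = 36.2628 °C.
T(t) = T_ss + (T₀ − T_ss) e^(−t/τ). Set T = 33.02:
e^(−t/τ) = (33.02 − 36.2628)/(23.38 − 36.2628) = 0.251717
t = −43.0151 · ln(0.251717) = 59.3373 min.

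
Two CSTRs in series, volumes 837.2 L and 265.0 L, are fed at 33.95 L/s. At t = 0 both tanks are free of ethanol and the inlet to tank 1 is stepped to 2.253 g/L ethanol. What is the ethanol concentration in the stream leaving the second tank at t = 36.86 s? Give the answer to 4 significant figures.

1.523 g/L

Time constants: τᵢ = Vᵢ/Q for each well-mixed tank.
τ₁ = 837.2/33.95 = 24.6598 s; τ₂ = 265.0/33.95 = 7.80560 s.
Solving the cascade with C₁(0)=C₂(0)=0 gives C₂(t) = C_in[1 − (τ₁ e^(−t/τ₁) − τ₂ e^(−t/τ₂))/(τ₁ − τ₂)].
At t = 36.86: e^(−t/τ₁) = 0.224307, e^(−t/τ₂) = 0.00889512.
C₂ = 2.253·[1 − (24.6598·0.224307 − 7.80560·0.00889512)/(16.8542)] = 2.253·0.675931 = 1.52287 g/L.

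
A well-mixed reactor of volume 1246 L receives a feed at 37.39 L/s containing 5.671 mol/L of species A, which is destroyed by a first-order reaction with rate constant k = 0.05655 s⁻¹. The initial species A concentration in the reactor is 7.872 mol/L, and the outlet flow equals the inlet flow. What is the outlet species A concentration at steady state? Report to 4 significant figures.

V dC/dt = Q(C_in − C) − k V C.
At steady state: 0 = Q C_in − (Q + kV) C_ss, so C_ss = Q C_in/(Q + kV).
C_ss = 37.39·5.671/(37.39 + 0.05655·1246) = 212.039/107.851 = 1.96603 mol/L.

1.966 mol/L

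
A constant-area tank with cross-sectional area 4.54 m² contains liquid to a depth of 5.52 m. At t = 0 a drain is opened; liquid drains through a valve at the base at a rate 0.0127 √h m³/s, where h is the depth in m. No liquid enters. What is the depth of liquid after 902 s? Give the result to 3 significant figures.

With no inflow, A dh/dt = −0.0127 √h.
∫ h^(−1/2) dh = −(0.0127/A) ∫ dt, giving 2√h = 2√h₀ − (0.0127/A) t.
√h = √5.52 − 0.0127·902/(2·4.54) = 2.3495 − 1.2616 = 1.0879.
h = 1.0879² = 1.1834 m.

1.18 m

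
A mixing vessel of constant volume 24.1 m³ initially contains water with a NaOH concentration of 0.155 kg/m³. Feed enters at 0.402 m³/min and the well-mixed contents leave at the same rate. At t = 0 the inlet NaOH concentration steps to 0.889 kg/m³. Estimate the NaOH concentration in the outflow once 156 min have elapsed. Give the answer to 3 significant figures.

Transient balance on the dissolved component: V dC/dt = Q(C_in − C).
Time constant τ = V/Q = 24.1/0.402 = 59.950 min.
This is linear first-order; C(t) = C_in + (C₀ − C_in) e^(−t/τ).
C(156) = 0.889 + (0.155 − 0.889)·e^(−156/59.950) = 0.889 + (-0.73400)·0.074113 = 0.83460 kg/m³.

0.835 kg/m³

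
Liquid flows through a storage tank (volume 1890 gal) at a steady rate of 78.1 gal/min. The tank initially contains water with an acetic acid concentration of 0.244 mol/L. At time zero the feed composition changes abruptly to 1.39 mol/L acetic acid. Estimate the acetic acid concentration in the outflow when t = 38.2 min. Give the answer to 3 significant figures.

1.15 mol/L

Transient balance on the dissolved component: V dC/dt = Q(C_in − C).
Time constant τ = V/Q = 1890/78.1 = 24.200 min.
Solution: C(t) = C_in + (C₀ − C_in) e^(−t/τ).
C(38.2) = 1.39 + (0.244 − 1.39)·e^(−38.2/24.200) = 1.39 + (-1.1460)·0.20628 = 1.1536 mol/L.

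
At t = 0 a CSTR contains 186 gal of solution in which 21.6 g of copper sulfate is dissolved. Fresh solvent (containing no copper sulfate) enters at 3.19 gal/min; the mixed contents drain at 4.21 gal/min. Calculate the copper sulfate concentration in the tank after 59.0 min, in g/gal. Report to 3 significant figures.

0.0342 g/gal

Let m(t) be the amount of copper sulfate. Volume: V(t) = V₀ + (Q_in − Q_out) t = 186 − 1.0200 t; V(59.0) = 125.82 gal.
Species balance (pure solvent in): dm/dt = −Q_out · m/V(t).
dm/m = −Q_out dt/(V₀ − 1.0200 t); integrating gives ln(m/m₀) = −(Q_out/(Q_in−Q_out)) ln(V/V₀).
m = m₀ (V₀/V)^(Q_out/(Q_in−Q_out)) = 21.6 × (186/125.82)^(-4.1275) = 4.3029 g.
C = m/V = 4.3029/125.82 = 0.034199 g/gal.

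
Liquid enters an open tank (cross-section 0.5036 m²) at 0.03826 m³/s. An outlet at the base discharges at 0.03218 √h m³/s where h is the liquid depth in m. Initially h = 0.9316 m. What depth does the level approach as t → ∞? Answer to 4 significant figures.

Accumulation of liquid (constant cross-section A): A dh/dt = Q_in − 0.03218 √h. At steady state dh/dt = 0:
Q_in = 0.03218 √h_ss ⇒ √h_ss = 0.03826/0.03218 = 1.18894.
h_ss = 1.18894² = 1.41357 m. (Since h₀ = 0.9316 m < h_ss, the level will rise toward this value.)

1.414 m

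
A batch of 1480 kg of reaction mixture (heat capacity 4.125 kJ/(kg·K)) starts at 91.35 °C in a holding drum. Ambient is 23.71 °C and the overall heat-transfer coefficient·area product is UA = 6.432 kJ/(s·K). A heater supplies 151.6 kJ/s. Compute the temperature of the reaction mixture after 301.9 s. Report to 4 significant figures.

79.34 °C

Lumped-capacitance energy balance: M c_p dT/dt = UA(T_amb − T) + Q̇.
dT/dt = (T_ss − T)/τ with T_ss = T_amb + Q̇/UA = 23.71 + 151.6/6.432 = 47.2797 °C, τ = M c_p/UA = 1480·4.125/6.432 = 949.160 s.
T approaches T_ss exponentially: T(t) = T_ss + (T₀ − T_ss) e^(−t/τ).
T(301.9) = 47.2797 + (44.0703)·0.727551 = 79.3431 °C.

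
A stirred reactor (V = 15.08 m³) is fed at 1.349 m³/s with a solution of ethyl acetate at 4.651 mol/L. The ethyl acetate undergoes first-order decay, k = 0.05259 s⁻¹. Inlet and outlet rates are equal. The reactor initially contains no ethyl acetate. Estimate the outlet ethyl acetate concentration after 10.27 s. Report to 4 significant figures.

2.248 mol/L

V dC/dt = Q(C_in − C) − k V C.
This is linear with rate a = Q/V + k = 0.142046 s⁻¹.
C_ss = Q C_in/(Q + kV) = 2.92905 mol/L; C(t) = C_ss + (C₀ − C_ss) e^(−a t).
C(10.27) = 2.92905 + (-2.92905)·e^(−0.142046·10.27) = 2.92905 + (-2.92905)·0.232512 = 2.24801 mol/L.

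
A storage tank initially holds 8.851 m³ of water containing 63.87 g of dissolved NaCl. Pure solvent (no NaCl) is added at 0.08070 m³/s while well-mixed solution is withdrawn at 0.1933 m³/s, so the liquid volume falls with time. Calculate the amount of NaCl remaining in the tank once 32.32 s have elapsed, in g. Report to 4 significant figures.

Let m(t) be the amount of NaCl. Volume: V(t) = V₀ + (Q_in − Q_out) t = 8.851 − 0.112600 t; V(32.32) = 5.21177 m³.
Species balance (pure solvent in): dm/dt = −Q_out · m/V(t).
Separate: dm/m = −Q_out dt/V(t) ⇒ ln(m/m₀) = −(Q_out/(Q_in−Q_out)) ln(V/V₀).
m = m₀ (V₀/V)^(Q_out/(Q_in−Q_out)) = 63.87 × (8.851/5.21177)^(-1.71670) = 25.7303 g.

25.73 g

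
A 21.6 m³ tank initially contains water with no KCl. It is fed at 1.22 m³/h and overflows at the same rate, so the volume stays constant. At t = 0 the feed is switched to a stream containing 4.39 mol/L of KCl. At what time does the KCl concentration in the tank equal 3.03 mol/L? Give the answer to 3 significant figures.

Species balance: V dC/dt = Q(C_in − C) ⇒ τ = V/Q = 17.705 h.
C(t) = C_in + (C₀ − C_in) e^(−t/τ). Set C = 3.03 and solve for t:
e^(−t/τ) = (C − C_in)/(C₀ − C_in) = (3.03 − 4.39)/(0 − 4.39) = 0.30979
t = −τ ln(…) = 17.705 × 1.1718 = 20.747 h.

20.7 h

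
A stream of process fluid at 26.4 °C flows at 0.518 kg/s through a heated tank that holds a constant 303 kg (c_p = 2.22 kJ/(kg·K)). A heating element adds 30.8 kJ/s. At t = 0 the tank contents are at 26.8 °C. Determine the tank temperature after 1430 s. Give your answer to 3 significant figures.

50.9 °C

M c_p dT/dt = ṁ c_p (T_in − T) + Q̇.
Rearrange: dT/dt = (T_ss − T)/τ with τ = M/ṁ = 584.94 s and T_ss = T_in + Q̇/(ṁ c_p) = 53.184 °C.
Integrating: T(t) = T_ss + (T₀ − T_ss) e^(−t/τ).
T(1430) = 53.184 + (-26.384)·e^(−1430/584.94) = 53.184 + (-26.384)·0.086753 = 50.895 °C.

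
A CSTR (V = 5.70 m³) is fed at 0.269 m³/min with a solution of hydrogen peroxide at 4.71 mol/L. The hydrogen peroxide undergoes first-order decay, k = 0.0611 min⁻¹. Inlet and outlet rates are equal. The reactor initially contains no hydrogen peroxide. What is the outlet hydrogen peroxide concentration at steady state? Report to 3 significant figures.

V dC/dt = Q(C_in − C) − k V C.
Steady state (dC/dt = 0): C_ss = Q C_in/(Q + kV) = C_in/(1 + kV/Q).
C_ss = 0.269·4.71/(0.269 + 0.0611·5.70) = 1.2670/0.61727 = 2.0526 mol/L.

2.05 mol/L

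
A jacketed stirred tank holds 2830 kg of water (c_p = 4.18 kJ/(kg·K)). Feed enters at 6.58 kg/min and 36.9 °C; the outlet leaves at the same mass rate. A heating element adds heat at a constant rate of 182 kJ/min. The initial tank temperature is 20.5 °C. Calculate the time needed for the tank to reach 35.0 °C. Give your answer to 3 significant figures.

428 min

M c_p dT/dt = ṁ c_p (T_in − T) + Q̇.
τ = M/ṁ = 430.09 min; T_ss = T_in + Q̇/(ṁ c_p) = 43.517 °C.
T(t) = T_ss + (T₀ − T_ss) e^(−t/τ). Set T = 35.0:
e^(−t/τ) = (35.0 − 43.517)/(20.5 − 43.517) = 0.37003
t = −430.09 · ln(0.37003) = 427.58 min.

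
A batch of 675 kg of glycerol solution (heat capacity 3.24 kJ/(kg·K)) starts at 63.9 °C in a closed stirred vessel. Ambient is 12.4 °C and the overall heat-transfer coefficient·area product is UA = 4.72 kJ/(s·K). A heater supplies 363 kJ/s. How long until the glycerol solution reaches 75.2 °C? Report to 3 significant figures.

273 s

First-law balance (no shaft work): M c_p dT/dt = −UA(T − T_amb) + Q̇.
τ = M c_p/UA = 463.35 s; T_ss = T_amb + Q̇/UA = 12.4 + 363/4.72 = 89.307 °C.
T(t) = T_ss + (T₀ − T_ss)e^(−t/τ); set T = 75.2:
t = −τ ln[(T − T_ss)/(T₀ − T_ss)] = −463.35 · ln(0.55524) = 272.62 s.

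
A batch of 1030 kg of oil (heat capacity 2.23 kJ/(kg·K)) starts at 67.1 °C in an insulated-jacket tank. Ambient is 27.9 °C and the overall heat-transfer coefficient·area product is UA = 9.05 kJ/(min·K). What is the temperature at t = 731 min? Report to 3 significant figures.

30.1 °C

First-law balance (no shaft work): M c_p dT/dt = −UA(T − T_amb).
dT/dt = (T_ss − T)/τ with T_ss = T_amb = 27.900 °C, τ = M c_p/UA = 1030·2.23/9.05 = 253.80 min.
This is linear first-order; T(t) = T_ss + (T₀ − T_ss) e^(−t/τ).
T(731) = 27.900 + (39.200)·0.056123 = 30.100 °C.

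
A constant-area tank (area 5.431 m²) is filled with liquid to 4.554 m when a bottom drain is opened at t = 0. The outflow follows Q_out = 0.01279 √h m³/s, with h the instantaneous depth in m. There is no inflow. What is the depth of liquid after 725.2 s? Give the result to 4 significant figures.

1.639 m

With no inflow, A dh/dt = −0.01279 √h.
This is separable: 2 d(√h)/dt = −0.01279/A, so √h = √h₀ − (0.01279/(2A)) t.
√h = √4.554 − 0.01279·725.2/(2·5.431) = 2.13401 − 0.853923 = 1.28009.
h = 1.28009² = 1.63862 m.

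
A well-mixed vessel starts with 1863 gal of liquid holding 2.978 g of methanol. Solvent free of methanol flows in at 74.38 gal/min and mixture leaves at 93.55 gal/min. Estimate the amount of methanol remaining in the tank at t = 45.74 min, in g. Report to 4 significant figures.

0.1336 g

Total volume: dV/dt = Q_in − Q_out = -19.1700 gal/min, so V(t) = 1863 − 19.1700 t and V(45.74) = 986.164 gal.
No methanol enters, so dm/dt = −Q_out · (m/V).
dm/m = −Q_out dt/(V₀ − 19.1700 t); integrating gives ln(m/m₀) = −(Q_out/(Q_in−Q_out)) ln(V/V₀).
m = m₀ (V₀/V)^(Q_out/(Q_in−Q_out)) = 2.978 × (1863/986.164)^(-4.88002) = 0.133583 g.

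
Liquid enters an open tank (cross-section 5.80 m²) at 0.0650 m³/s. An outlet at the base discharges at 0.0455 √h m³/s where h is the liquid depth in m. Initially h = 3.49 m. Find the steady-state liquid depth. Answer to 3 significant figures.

2.04 m

A dh/dt = Q_in − 0.0455 √h. Steady state requires inflow = outflow:
Q_in = 0.0455 √h_ss ⇒ √h_ss = 0.0650/0.0455 = 1.4286.
h_ss = 1.4286² = 2.0408 m. (Since h₀ = 3.49 m > h_ss, the level will fall toward this value.)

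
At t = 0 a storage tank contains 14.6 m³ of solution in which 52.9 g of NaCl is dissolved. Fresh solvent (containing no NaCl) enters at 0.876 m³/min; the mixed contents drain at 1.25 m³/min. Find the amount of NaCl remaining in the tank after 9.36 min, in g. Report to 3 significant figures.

Let m(t) be the amount of NaCl. Volume: V(t) = V₀ + (Q_in − Q_out) t = 14.6 − 0.37400 t; V(9.36) = 11.099 m³.
Species balance (pure solvent in): dm/dt = −Q_out · m/V(t).
Separate: dm/m = −Q_out dt/V(t) ⇒ ln(m/m₀) = −(Q_out/(Q_in−Q_out)) ln(V/V₀).
m = m₀ (V₀/V)^(Q_out/(Q_in−Q_out)) = 52.9 × (14.6/11.099)^(-3.3422) = 21.161 g.

21.2 g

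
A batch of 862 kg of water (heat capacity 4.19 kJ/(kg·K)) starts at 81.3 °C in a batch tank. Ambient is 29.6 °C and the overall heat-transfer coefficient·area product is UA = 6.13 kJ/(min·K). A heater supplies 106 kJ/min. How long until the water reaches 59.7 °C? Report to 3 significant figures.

582 min

Lumped-capacitance energy balance: M c_p dT/dt = UA(T_amb − T) + Q̇.
τ = M c_p/UA = 589.20 min; T_ss = T_amb + Q̇/UA = 29.6 + 106/6.13 = 46.892 °C.
T(t) = T_ss + (T₀ − T_ss)e^(−t/τ); set T = 59.7:
t = −τ ln[(T − T_ss)/(T₀ − T_ss)] = −589.20 · ln(0.37224) = 582.26 min.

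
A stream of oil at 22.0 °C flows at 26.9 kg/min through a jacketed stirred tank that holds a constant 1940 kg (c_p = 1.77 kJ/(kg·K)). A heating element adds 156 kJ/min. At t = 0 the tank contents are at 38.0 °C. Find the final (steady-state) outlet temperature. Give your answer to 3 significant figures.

25.3 °C

M c_p dT/dt = ṁ c_p (T_in − T) + Q̇.
At steady state dT/dt = 0 ⇒ T_ss = T_in + Q̇/(ṁ c_p) = 22.0 + 156/(26.9·1.77) = 25.276 °C.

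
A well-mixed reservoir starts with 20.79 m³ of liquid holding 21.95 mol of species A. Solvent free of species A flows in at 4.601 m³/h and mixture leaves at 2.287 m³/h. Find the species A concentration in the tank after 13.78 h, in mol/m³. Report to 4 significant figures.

0.1662 mol/m³

Total volume: dV/dt = Q_in − Q_out = 2.31400 m³/h, so V(t) = 20.79 + 2.31400 t and V(13.78) = 52.6769 m³.
No species A enters, so dm/dt = −Q_out · (m/V).
dm/m = −Q_out dt/(V₀ + 2.31400 t); integrating gives ln(m/m₀) = −(Q_out/(Q_in−Q_out)) ln(V/V₀).
m = m₀ (V₀/V)^(Q_out/(Q_in−Q_out)) = 21.95 × (20.79/52.6769)^(0.988332) = 8.75749 mol.
C = m/V = 8.75749/52.6769 = 0.166249 mol/m³.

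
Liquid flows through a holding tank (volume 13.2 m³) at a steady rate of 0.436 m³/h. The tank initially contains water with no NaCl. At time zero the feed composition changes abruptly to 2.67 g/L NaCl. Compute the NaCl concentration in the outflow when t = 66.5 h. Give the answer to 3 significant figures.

Transient balance on the dissolved component: V dC/dt = Q(C_in − C).
So dC/dt = (C_in − C)/τ with τ = V/Q = 13.2/0.436 = 30.275 h.
Integrating: C(t) = C_in + (C₀ − C_in) e^(−t/τ).
C(66.5) = 2.67 + (0 − 2.67)·e^(−66.5/30.275) = 2.67 + (-2.6700)·0.11119 = 2.3731 g/L.

2.37 g/L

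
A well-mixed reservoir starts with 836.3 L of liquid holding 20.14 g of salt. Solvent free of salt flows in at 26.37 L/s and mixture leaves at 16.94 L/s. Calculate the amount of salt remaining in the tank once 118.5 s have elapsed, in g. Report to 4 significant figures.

Let m(t) be the amount of salt. Volume: V(t) = V₀ + (Q_in − Q_out) t = 836.3 + 9.43000 t; V(118.5) = 1953.75 L.
Solute balance: dm/dt = 0 − Q_out C = −Q_out m/V(t).
Separate: dm/m = −Q_out dt/V(t) ⇒ ln(m/m₀) = −(Q_out/(Q_in−Q_out)) ln(V/V₀).
m = m₀ (V₀/V)^(Q_out/(Q_in−Q_out)) = 20.14 × (836.3/1953.75)^(1.79639) = 4.38605 g.

4.386 g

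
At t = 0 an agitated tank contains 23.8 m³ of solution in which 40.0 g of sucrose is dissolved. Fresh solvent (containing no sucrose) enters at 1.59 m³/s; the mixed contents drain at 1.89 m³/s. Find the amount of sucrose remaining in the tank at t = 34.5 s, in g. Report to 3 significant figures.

1.10 g

Let m(t) be the amount of sucrose. Volume: V(t) = V₀ + (Q_in − Q_out) t = 23.8 − 0.30000 t; V(34.5) = 13.450 m³.
Solute balance: dm/dt = 0 − Q_out C = −Q_out m/V(t).
Separate: dm/m = −Q_out dt/V(t) ⇒ ln(m/m₀) = −(Q_out/(Q_in−Q_out)) ln(V/V₀).
m = m₀ (V₀/V)^(Q_out/(Q_in−Q_out)) = 40.0 × (23.8/13.450)^(-6.3000) = 1.0979 g.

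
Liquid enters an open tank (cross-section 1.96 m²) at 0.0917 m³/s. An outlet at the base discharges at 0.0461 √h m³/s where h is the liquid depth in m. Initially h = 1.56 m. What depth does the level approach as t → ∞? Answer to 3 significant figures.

3.96 m

A dh/dt = Q_in − 0.0461 √h. Steady state requires inflow = outflow:
Q_in = 0.0461 √h_ss ⇒ √h_ss = 0.0917/0.0461 = 1.9892.
h_ss = 1.9892² = 3.9567 m. (Since h₀ = 1.56 m < h_ss, the level will rise toward this value.)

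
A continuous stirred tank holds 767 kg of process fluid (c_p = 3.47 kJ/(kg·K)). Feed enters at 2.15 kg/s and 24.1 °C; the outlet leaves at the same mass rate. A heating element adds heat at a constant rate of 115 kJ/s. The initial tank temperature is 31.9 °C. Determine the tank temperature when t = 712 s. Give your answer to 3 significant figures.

M c_p dT/dt = ṁ c_p (T_in − T) + Q̇.
τ = M/ṁ = 356.74 s; T_ss = T_in + Q̇/(ṁ c_p) = 24.1 + 115/(2.15·3.47) = 39.515 °C.
Solution: T(t) = T_ss + (T₀ − T_ss) e^(−t/τ).
T(712) = 39.515 + (-7.6145)·e^(−712/356.74) = 39.515 + (-7.6145)·0.13590 = 38.480 °C.

38.5 °C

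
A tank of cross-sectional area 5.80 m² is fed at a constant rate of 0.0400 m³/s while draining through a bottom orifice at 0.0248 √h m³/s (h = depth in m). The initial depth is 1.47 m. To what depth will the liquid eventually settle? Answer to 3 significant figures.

Level balance: A dh/dt = 0.0400 − 0.0248 √h. Setting dh/dt = 0:
Q_in = 0.0248 √h_ss ⇒ √h_ss = 0.0400/0.0248 = 1.6129.
h_ss = 1.6129² = 2.6015 m. (Since h₀ = 1.47 m < h_ss, the level will rise toward this value.)

2.60 m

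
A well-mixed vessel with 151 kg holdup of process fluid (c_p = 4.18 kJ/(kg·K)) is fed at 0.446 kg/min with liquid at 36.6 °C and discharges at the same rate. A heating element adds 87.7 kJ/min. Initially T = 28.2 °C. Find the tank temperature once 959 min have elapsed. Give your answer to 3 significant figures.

80.4 °C

M c_p dT/dt = ṁ c_p (T_in − T) + Q̇.
τ = M/ṁ = 338.57 min; T_ss = T_in + Q̇/(ṁ c_p) = 36.6 + 87.7/(0.446·4.18) = 83.642 °C.
Solution: T(t) = T_ss + (T₀ − T_ss) e^(−t/τ).
T(959) = 83.642 + (-55.442)·e^(−959/338.57) = 83.642 + (-55.442)·0.058863 = 80.379 °C.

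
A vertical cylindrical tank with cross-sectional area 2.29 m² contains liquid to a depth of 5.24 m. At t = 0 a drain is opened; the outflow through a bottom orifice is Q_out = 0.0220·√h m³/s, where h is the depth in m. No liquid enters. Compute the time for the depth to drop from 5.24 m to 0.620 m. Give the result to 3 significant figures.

With no inflow, A dh/dt = −0.0220 √h.
Separate and integrate: 2(√h − √h₀) = −(0.0220/A) t.
t = 2A(√h₀ − √h)/0.0220 = 2·2.29·(√5.24 − √0.620)/0.0220
  = 4.5800 × (2.2891 − 0.78740) / 0.0220 = 312.63 s.

313 s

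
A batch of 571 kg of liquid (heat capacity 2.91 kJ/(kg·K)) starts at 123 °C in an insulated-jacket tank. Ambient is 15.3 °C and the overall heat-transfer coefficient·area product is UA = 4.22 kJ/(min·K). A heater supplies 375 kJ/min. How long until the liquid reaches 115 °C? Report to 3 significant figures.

First-law balance (no shaft work): M c_p dT/dt = −UA(T − T_amb) + Q̇.
τ = M c_p/UA = 393.75 min; T_ss = T_amb + Q̇/UA = 15.3 + 375/4.22 = 104.16 °C.
T(t) = T_ss + (T₀ − T_ss)e^(−t/τ); set T = 115:
t = −τ ln[(T − T_ss)/(T₀ − T_ss)] = −393.75 · ln(0.57531) = 217.68 min.

218 min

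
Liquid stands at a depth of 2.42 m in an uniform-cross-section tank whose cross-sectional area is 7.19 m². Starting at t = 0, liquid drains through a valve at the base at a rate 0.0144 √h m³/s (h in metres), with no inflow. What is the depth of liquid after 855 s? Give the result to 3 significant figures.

0.489 m

Accumulation of liquid (constant cross-section A): A dh/dt = −0.0144 √h.
This is separable: 2 d(√h)/dt = −0.0144/A, so √h = √h₀ − (0.0144/(2A)) t.
√h = √2.42 − 0.0144·855/(2·7.19) = 1.5556 − 0.85619 = 0.69945.
h = 0.69945² = 0.48922 m.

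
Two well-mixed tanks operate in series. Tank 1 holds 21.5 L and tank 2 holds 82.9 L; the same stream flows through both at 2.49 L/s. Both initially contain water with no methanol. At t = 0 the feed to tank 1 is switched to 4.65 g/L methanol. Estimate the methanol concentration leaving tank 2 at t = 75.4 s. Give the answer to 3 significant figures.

Species balance on tank i: dCᵢ/dt = (Cᵢ₋₁ − Cᵢ)/τᵢ with τᵢ = Vᵢ/Q.
τ₁ = 21.5/2.49 = 8.6345 s; τ₂ = 82.9/2.49 = 33.293 s.
Solving the cascade with C₁(0)=C₂(0)=0 gives C₂(t) = C_in[1 − (τ₁ e^(−t/τ₁) − τ₂ e^(−t/τ₂))/(τ₁ − τ₂)].
At t = 75.4: e^(−t/τ₁) = 0.00016128, e^(−t/τ₂) = 0.10386.
C₂ = 4.65·[1 − (8.6345·0.00016128 − 33.293·0.10386)/(-24.659)] = 4.65·0.85983 = 3.9982 g/L.

4.00 g/L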